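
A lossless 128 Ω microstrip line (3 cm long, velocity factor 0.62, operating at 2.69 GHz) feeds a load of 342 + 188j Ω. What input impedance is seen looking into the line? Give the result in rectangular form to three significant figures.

Z_in ≈ 99.5 + j151 Ω

λ = v/f = 0.62·c / 2.69 GHz = 0.0691 m
βl = 2π·l/λ = 2π × 0.434 = 156°
tan(βl) = tan(156°) = -0.441
Z_in = Z_0·(Z_L + jZ_0·tanβl)/(Z_0 + jZ_L·tanβl)
     = 128·(342 + j132)/(211 − j151)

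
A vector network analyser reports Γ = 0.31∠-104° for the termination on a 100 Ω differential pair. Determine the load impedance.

Z_L = Z_0·(1 + Γ)/(1 − Γ) = 100·(0.925 − j0.301)/(1.07 + j0.301)

Z_L ≈ 72.5 − j48.3 Ω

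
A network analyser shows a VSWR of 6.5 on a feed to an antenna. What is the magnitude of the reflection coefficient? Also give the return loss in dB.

|Γ| = (S − 1)/(S + 1) = (6.5 − 1)/(6.5 + 1) = 5.5/7.5
RL = −20·log₁₀|Γ| = −20·log₁₀(0.733)

|Γ| ≈ 0.733; return loss ≈ 2.69 dB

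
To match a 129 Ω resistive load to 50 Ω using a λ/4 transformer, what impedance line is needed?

Z_qwt = √(Z_0·R_L) = √(50 × 129) = √6450

Z_qwt ≈ 80.3 Ω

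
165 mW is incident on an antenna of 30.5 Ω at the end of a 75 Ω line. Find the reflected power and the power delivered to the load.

P_reflected ≈ 29.4 mW; P_delivered ≈ 136 mW

Γ = (30.5 − 75)/(30.5 + 75) = -0.422
|Γ|² = 0.178
P_refl = |Γ|²·P_inc = 29.4 mW, P_del = (1 − |Γ|²)·P_inc = 136 mW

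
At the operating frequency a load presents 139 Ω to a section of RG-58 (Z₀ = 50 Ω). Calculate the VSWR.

VSWR ≈ 2.78

For a purely resistive load, VSWR = R_L/Z_0 or Z_0/R_L (whichever > 1) = 139/50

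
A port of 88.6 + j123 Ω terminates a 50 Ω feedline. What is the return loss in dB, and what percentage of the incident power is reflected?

RL ≈ 3.15 dB; 48.4% of incident power reflected

Γ = (38.6 + j123)/(138.6 + j123), |Γ| = 0.696
RL = −20·log₁₀(0.696) = 3.15 dB
P_refl/P_inc = |Γ|² = 0.484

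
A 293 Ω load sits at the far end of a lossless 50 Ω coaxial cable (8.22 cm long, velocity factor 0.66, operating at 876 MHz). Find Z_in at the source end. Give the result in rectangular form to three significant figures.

λ = v/f = 0.66·c / 876 MHz = 0.226 m
βl = 2π·l/λ = 2π × 0.364 = 131°
tan(βl) = tan(131°) = -1.15
Z_in = Z_0·(Z_L + jZ_0·tanβl)/(Z_0 + jZ_L·tanβl)
     = 50·(293 − j57.7)/(50 − j338)

Z_in ≈ 14.6 + j41.2 Ω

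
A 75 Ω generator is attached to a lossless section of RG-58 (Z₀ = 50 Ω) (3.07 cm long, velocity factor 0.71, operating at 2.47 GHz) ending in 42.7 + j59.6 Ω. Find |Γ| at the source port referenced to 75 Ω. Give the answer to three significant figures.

λ = v/f = 0.71·c / 2.47 GHz = 0.0862 m
βl = 2π·l/λ = 2π × 0.356 = 128°
tan(βl) = -1.27
Z_in = Z_0·(Z_L + jZ_0·tanβl)/(Z_0 + jZ_L·tanβl) = 14.9 + j4.83 Ω
Γ_s = (Z_in − Z_s)/(Z_in + Z_s) = (-60.1 + j4.83)/(89.9 + j4.83), |Γ_s| = 0.67

|Γ| ≈ 0.67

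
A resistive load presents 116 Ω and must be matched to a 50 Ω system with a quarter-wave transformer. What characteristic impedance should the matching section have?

Z_qwt = √(Z_0·R_L) = √(50 × 116) = √5800

Z_qwt ≈ 76.2 Ω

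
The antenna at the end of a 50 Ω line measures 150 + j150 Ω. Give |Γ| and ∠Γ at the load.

Γ ≈ 0.721 ∠ 19.4°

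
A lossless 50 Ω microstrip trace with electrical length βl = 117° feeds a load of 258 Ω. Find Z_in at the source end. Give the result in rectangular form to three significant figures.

tan(βl) = tan(117°) = -1.96
Z_in = Z_0·(Z_L + jZ_0·tanβl)/(Z_0 + jZ_L·tanβl)
     = 50·(258 − j98.1)/(50 − j506)

Z_in ≈ 12.1 + j24.3 Ω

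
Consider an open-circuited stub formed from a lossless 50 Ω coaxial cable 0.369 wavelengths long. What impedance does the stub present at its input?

βl = 2π × 0.369 = 133°
tan(βl) = -1.08
For an open-circuited stub, Z_in = −jZ_0·cot(βl) = −jZ_0/tan(βl)

Z_in ≈ +j46.4 Ω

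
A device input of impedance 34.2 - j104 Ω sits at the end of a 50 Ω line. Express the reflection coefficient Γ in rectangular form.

Γ = (Z_L − Z_0)/(Z_L + Z_0) = (-15.8 − j104)/(84.2 − j104)

Γ ≈ 0.53 − j0.581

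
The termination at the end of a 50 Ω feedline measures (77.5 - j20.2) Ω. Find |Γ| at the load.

Γ = (Z_L − Z_0)/(Z_L + Z_0) = (27.5 − j20.2)/(127.5 − j20.2)
|Γ| = 34.1/129

|Γ| ≈ 0.264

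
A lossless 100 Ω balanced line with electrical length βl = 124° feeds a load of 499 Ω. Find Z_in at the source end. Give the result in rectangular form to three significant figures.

Z_in ≈ 28.6 + j63.6 Ω

tan(βl) = tan(124°) = -1.48
Z_in = Z_0·(Z_L + jZ_0·tanβl)/(Z_0 + jZ_L·tanβl)
     = 100·(499 − j148)/(100 − j740)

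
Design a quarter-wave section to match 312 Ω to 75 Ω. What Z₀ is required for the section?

Z_qwt = √(Z_0·R_L) = √(75 × 312) = √23400

Z_qwt ≈ 153 Ω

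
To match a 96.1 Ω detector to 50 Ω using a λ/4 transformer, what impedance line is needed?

Z_qwt ≈ 69.3 Ω

Z_qwt = √(Z_0·R_L) = √(50 × 96.1) = √4805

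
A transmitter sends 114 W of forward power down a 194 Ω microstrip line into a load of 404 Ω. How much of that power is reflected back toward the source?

Γ = (404 − 194)/(404 + 194) = 0.351
|Γ|² = 0.123
P_refl = |Γ|²·P_inc = 14.1 W, P_del = (1 − |Γ|²)·P_inc = 99.9 W

P_reflected ≈ 14.1 W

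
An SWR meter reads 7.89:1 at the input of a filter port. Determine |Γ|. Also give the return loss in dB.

|Γ| ≈ 0.775; return loss ≈ 2.21 dB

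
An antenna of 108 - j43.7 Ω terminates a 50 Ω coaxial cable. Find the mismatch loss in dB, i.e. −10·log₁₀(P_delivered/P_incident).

mismatch loss ≈ 0.949 dB

Γ = (58 − j43.7)/(158 − j43.7), |Γ| = 0.443
|Γ|² = 0.196, so P_del/P_inc = 1 − |Γ|² = 0.804
ML = −10·log₁₀(1 − |Γ|²)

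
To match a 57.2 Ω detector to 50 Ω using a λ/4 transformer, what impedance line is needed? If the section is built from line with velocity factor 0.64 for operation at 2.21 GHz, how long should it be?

Z_qwt ≈ 53.5 Ω; length ≈ 2.17 cm

Z_qwt = √(Z_0·R_L) = √(50 × 57.2) = √2860
λ = 0.64·c/f = 0.0869 m, so l = λ/4 = 0.0217 m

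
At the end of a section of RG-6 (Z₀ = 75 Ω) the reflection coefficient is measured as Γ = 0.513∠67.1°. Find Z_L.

Z_L ≈ 64 + j82 Ω

Z_L = Z_0·(1 + Γ)/(1 − Γ) = 75·(1.2 + j0.473)/(0.8 − j0.473)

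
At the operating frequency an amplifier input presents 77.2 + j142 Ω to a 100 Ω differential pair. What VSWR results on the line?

VSWR ≈ 4.45

Γ = (Z_L − Z_0)/(Z_L + Z_0) = (-22.8 + j142)/(177.2 + j142)
|Γ| = 144/227 = 0.633
VSWR = (1 + |Γ|)/(1 − |Γ|) = 1.63/0.367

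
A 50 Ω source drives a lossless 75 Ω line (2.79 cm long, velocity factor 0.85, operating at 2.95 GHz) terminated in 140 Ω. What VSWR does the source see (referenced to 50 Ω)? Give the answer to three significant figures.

λ = v/f = 0.85·c / 2.95 GHz = 0.0864 m
βl = 2π·l/λ = 2π × 0.323 = 116°
tan(βl) = -2.03
Z_in = Z_0·(Z_L + jZ_0·tanβl)/(Z_0 + jZ_L·tanβl) = 46.7 + j24.6 Ω
Γ_s = (Z_in − Z_s)/(Z_in + Z_s) = (-3.34 + j24.6)/(96.7 + j24.6), |Γ_s| = 0.249
VSWR = (1 + |Γ_s|)/(1 − |Γ_s|)

VSWR ≈ 1.66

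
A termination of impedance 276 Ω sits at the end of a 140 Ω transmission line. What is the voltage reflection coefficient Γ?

Γ = (Z_L − Z_0)/(Z_L + Z_0) = (276 − 140)/(276 + 140) = 136/416

Γ = 0.327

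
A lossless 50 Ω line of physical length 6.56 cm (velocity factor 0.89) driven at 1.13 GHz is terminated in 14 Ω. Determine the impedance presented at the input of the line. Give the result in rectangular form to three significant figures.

λ = v/f = 0.89·c / 1.13 GHz = 0.236 m
βl = 2π·l/λ = 2π × 0.278 = 99.9°
tan(βl) = tan(99.9°) = -5.7
Z_in = Z_0·(Z_L + jZ_0·tanβl)/(Z_0 + jZ_L·tanβl)
     = 50·(14 − j285)/(50 − j79.8)

Z_in ≈ 132 − j74 Ω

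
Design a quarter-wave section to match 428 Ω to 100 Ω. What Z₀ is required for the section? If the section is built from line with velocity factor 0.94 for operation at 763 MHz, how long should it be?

Z_qwt = √(Z_0·R_L) = √(100 × 428) = √42800
λ = 0.94·c/f = 0.37 m, so l = λ/4 = 0.0924 m

Z_qwt ≈ 207 Ω; length ≈ 9.24 cm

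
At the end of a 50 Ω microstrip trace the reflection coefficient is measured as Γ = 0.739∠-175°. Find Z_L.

Z_L = Z_0·(1 + Γ)/(1 − Γ) = 50·(0.264 − j0.0644)/(1.74 + j0.0644)

Z_L ≈ 7.52 − j2.13 Ω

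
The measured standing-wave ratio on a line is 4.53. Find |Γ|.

|Γ| ≈ 0.638

|Γ| = (S − 1)/(S + 1) = (4.53 − 1)/(4.53 + 1) = 3.53/5.53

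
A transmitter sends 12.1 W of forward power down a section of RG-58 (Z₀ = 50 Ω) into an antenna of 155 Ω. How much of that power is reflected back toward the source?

Γ = (155 − 50)/(155 + 50) = 0.512
|Γ|² = 0.262
P_refl = |Γ|²·P_inc = 3.17 W, P_del = (1 − |Γ|²)·P_inc = 8.93 W

P_reflected ≈ 3.17 W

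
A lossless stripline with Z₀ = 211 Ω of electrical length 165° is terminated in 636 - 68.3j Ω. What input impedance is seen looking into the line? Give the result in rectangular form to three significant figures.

Z_in ≈ 459 + j269 Ω

tan(βl) = tan(165°) = -0.268
Z_in = Z_0·(Z_L + jZ_0·tanβl)/(Z_0 + jZ_L·tanβl)
     = 211·(636 − j125)/(193 − j170)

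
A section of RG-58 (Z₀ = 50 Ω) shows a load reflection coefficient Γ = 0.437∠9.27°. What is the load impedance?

Z_L = Z_0·(1 + Γ)/(1 − Γ) = 50·(1.43 + j0.0704)/(0.569 − j0.0704)

Z_L ≈ 123 + j21.4 Ω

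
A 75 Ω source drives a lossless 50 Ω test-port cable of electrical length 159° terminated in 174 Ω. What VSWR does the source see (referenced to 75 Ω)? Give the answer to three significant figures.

tan(βl) = -0.384
Z_in = Z_0·(Z_L + jZ_0·tanβl)/(Z_0 + jZ_L·tanβl) = 71.7 + j76.6 Ω
Γ_s = (Z_in − Z_s)/(Z_in + Z_s) = (-3.3 + j76.6)/(147 + j76.6), |Γ_s| = 0.463
VSWR = (1 + |Γ_s|)/(1 − |Γ_s|)

VSWR ≈ 2.73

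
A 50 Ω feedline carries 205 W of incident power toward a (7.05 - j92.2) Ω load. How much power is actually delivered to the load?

|Γ| = |(-42.95 − j92.2)/(57.05 − j92.2)| = 0.938
|Γ|² = 0.88
P_refl = |Γ|²·P_inc = 180 W, P_del = (1 − |Γ|²)·P_inc = 24.6 W

P_delivered ≈ 24.6 W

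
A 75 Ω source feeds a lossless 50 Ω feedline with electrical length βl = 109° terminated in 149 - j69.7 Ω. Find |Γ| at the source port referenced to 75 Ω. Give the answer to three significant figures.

|Γ| ≈ 0.663

tan(βl) = -2.9
Z_in = Z_0·(Z_L + jZ_0·tanβl)/(Z_0 + jZ_L·tanβl) = 16.7 + j23.1 Ω
Γ_s = (Z_in − Z_s)/(Z_in + Z_s) = (-58.3 + j23.1)/(91.7 + j23.1), |Γ_s| = 0.663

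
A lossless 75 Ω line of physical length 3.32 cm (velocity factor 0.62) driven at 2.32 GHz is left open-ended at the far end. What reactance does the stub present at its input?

λ = v/f = 0.62·c / 2.32 GHz = 0.0802 m
βl = 2π·l/λ = 2π × 0.414 = 149°
tan(βl) = -0.599
For an open-ended stub, Z_in = −jZ_0·cot(βl) = −jZ_0/tan(βl)

X_in ≈ 125 Ω (inductive)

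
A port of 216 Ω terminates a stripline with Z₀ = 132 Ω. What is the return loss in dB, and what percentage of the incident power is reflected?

Γ = (216 − 132)/(216 + 132) = 0.241
RL = −20·log₁₀(0.241) = 12.3 dB
P_refl/P_inc = |Γ|² = 0.0583

RL ≈ 12.3 dB; 5.83% of incident power reflected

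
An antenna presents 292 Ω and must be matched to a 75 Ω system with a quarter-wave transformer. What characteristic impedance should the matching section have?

Z_qwt ≈ 148 Ω

Z_qwt = √(Z_0·R_L) = √(75 × 292) = √21900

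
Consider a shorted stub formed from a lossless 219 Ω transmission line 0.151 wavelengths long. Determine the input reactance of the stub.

βl = 2π × 0.151 = 54.4°
tan(βl) = 1.39
For a shorted stub, Z_in = jZ_0·tan(βl)

X_in ≈ 305 Ω (inductive)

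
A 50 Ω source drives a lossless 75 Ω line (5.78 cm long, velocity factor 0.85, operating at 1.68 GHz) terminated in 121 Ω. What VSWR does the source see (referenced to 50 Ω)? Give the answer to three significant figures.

λ = v/f = 0.85·c / 1.68 GHz = 0.152 m
βl = 2π·l/λ = 2π × 0.381 = 137°
tan(βl) = -0.93
Z_in = Z_0·(Z_L + jZ_0·tanβl)/(Z_0 + jZ_L·tanβl) = 69.4 + j34.4 Ω
Γ_s = (Z_in − Z_s)/(Z_in + Z_s) = (19.4 + j34.4)/(119 + j34.4), |Γ_s| = 0.318
VSWR = (1 + |Γ_s|)/(1 − |Γ_s|)

VSWR ≈ 1.93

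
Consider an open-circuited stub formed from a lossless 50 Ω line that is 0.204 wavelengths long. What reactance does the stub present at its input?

βl = 2π × 0.204 = 73.4°
tan(βl) = 3.36
For an open-circuited stub, Z_in = −jZ_0·cot(βl) = −jZ_0/tan(βl)

X_in ≈ -14.9 Ω (capacitive)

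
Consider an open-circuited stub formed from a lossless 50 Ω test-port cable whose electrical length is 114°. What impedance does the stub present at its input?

Z_in ≈ +j22.3 Ω

tan(βl) = -2.25
For an open-circuited stub, Z_in = −jZ_0·cot(βl) = −jZ_0/tan(βl)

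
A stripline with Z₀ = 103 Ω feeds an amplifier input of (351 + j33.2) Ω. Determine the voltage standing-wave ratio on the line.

VSWR ≈ 3.44

Γ = (Z_L − Z_0)/(Z_L + Z_0) = (248 + j33.2)/(454 + j33.2)
|Γ| = 250/455 = 0.55
VSWR = (1 + |Γ|)/(1 − |Γ|) = 1.55/0.45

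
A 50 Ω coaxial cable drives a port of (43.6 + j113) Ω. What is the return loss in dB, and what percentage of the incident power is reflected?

Γ = (-6.4 + j113)/(93.6 + j113), |Γ| = 0.771
RL = −20·log₁₀(0.771) = 2.25 dB
P_refl/P_inc = |Γ|² = 0.595

RL ≈ 2.25 dB; 59.5% of incident power reflected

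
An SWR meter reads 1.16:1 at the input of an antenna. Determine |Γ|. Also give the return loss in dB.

|Γ| ≈ 0.0741; return loss ≈ 22.6 dB

|Γ| = (S − 1)/(S + 1) = (1.16 − 1)/(1.16 + 1) = 0.16/2.16
RL = −20·log₁₀|Γ| = −20·log₁₀(0.0741)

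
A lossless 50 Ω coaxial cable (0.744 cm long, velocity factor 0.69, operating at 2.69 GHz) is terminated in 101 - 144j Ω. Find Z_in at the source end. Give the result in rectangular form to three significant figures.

λ = v/f = 0.69·c / 2.69 GHz = 0.077 m
βl = 2π·l/λ = 2π × 0.0967 = 34.8°
tan(βl) = tan(34.8°) = 0.695
Z_in = Z_0·(Z_L + jZ_0·tanβl)/(Z_0 + jZ_L·tanβl)
     = 50·(101 − j109)/(150 + j70.2)

Z_in ≈ 13.6 − j42.8 Ω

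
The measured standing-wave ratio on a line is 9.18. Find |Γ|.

|Γ| ≈ 0.804

|Γ| = (S − 1)/(S + 1) = (9.18 − 1)/(9.18 + 1) = 8.18/10.2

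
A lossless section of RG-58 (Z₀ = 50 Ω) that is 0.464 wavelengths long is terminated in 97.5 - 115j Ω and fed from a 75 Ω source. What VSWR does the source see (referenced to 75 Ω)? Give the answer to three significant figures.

βl = 2π × 0.464 = 167°
tan(βl) = -0.23
Z_in = Z_0·(Z_L + jZ_0·tanβl)/(Z_0 + jZ_L·tanβl) = 243 − j37.3 Ω
Γ_s = (Z_in − Z_s)/(Z_in + Z_s) = (168 − j37.3)/(318 − j37.3), |Γ_s| = 0.537
VSWR = (1 + |Γ_s|)/(1 − |Γ_s|)

VSWR ≈ 3.32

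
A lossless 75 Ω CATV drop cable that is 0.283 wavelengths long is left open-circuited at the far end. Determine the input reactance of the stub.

βl = 2π × 0.283 = 102°
tan(βl) = -4.75
For an open-circuited stub, Z_in = −jZ_0·cot(βl) = −jZ_0/tan(βl)

X_in ≈ 15.8 Ω (inductive)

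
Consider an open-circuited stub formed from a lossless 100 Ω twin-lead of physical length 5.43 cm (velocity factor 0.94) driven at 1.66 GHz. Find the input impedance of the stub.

λ = v/f = 0.94·c / 1.66 GHz = 0.17 m
βl = 2π·l/λ = 2π × 0.32 = 115°
tan(βl) = -2.14
For an open-circuited stub, Z_in = −jZ_0·cot(βl) = −jZ_0/tan(βl)

Z_in ≈ +j46.8 Ω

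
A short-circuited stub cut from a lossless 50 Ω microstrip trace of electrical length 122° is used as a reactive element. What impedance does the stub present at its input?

Z_in ≈ −j80 Ω

tan(βl) = -1.6
For a short-circuited stub, Z_in = jZ_0·tan(βl)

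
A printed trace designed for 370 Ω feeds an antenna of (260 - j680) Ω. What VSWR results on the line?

VSWR ≈ 6.79

Γ = (Z_L − Z_0)/(Z_L + Z_0) = (-110 − j680)/(630 − j680)
|Γ| = 689/927 = 0.743
VSWR = (1 + |Γ|)/(1 − |Γ|) = 1.74/0.257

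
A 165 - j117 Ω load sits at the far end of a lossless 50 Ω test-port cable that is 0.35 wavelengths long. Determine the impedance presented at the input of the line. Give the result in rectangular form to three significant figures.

βl = 2π × 0.35 = 126°
tan(βl) = tan(126°) = -1.38
Z_in = Z_0·(Z_L + jZ_0·tanβl)/(Z_0 + jZ_L·tanβl)
     = 50·(165 − j186)/(-111 − j227)

Z_in ≈ 18.7 + j45.5 Ω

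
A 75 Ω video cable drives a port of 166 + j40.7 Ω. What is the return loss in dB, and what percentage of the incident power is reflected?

Γ = (91 + j40.7)/(241 + j40.7), |Γ| = 0.408
RL = −20·log₁₀(0.408) = 7.79 dB
P_refl/P_inc = |Γ|² = 0.166

RL ≈ 7.79 dB; 16.6% of incident power reflected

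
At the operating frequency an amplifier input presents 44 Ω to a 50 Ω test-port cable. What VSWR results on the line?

VSWR ≈ 1.14

Γ = (44 − 50)/(44 + 50) = -0.0638
VSWR = (1 + 0.0638)/(1 − 0.0638)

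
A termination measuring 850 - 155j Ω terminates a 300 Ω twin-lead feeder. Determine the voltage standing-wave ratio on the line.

VSWR ≈ 2.94

Γ = (Z_L − Z_0)/(Z_L + Z_0) = (550 − j155)/(1150 − j155)
|Γ| = 571/1160 = 0.492
VSWR = (1 + |Γ|)/(1 − |Γ|) = 1.49/0.508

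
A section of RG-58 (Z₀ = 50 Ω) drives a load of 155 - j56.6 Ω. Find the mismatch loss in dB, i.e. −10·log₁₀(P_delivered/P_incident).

mismatch loss ≈ 1.64 dB

Γ = (105 − j56.6)/(205 − j56.6), |Γ| = 0.561
|Γ|² = 0.315, so P_del/P_inc = 1 − |Γ|² = 0.685
ML = −10·log₁₀(1 − |Γ|²)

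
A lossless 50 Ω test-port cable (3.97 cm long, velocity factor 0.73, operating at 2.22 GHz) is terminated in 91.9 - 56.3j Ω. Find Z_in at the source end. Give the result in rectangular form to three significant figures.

Z_in ≈ 80.1 + j58.2 Ω

λ = v/f = 0.73·c / 2.22 GHz = 0.0986 m
βl = 2π·l/λ = 2π × 0.402 = 145°
tan(βl) = tan(145°) = -0.703
Z_in = Z_0·(Z_L + jZ_0·tanβl)/(Z_0 + jZ_L·tanβl)
     = 50·(91.9 − j91.5)/(10.4 − j64.6)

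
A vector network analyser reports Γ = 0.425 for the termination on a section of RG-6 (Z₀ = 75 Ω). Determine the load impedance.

Z_L ≈ 186 Ω

Z_L = Z_0·(1 + Γ)/(1 − Γ) = 75·(1.43)/(0.575)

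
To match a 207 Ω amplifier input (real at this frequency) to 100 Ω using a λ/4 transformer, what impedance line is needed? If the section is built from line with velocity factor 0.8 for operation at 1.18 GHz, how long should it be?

Z_qwt ≈ 144 Ω; length ≈ 5.08 cm

Z_qwt = √(Z_0·R_L) = √(100 × 207) = √20700
λ = 0.8·c/f = 0.203 m, so l = λ/4 = 0.0508 m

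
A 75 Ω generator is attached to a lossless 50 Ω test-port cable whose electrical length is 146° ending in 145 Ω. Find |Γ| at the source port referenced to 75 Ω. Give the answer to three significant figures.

|Γ| ≈ 0.467

tan(βl) = -0.675
Z_in = Z_0·(Z_L + jZ_0·tanβl)/(Z_0 + jZ_L·tanβl) = 43.7 + j51.8 Ω
Γ_s = (Z_in − Z_s)/(Z_in + Z_s) = (-31.3 + j51.8)/(119 + j51.8), |Γ_s| = 0.467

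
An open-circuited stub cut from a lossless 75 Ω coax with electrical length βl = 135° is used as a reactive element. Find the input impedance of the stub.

tan(βl) = -1
For an open-circuited stub, Z_in = −jZ_0·cot(βl) = −jZ_0/tan(βl)

Z_in ≈ +j75 Ω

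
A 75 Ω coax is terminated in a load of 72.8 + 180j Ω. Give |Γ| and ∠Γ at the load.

Γ = (Z_L − Z_0)/(Z_L + Z_0) = (-2.2 + j180)/(147.8 + j180)
|Γ| = 180/233 = 0.773

Γ ≈ 0.773 ∠ 40.1°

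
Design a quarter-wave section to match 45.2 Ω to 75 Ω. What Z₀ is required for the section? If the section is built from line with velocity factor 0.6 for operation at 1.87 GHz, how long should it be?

Z_qwt = √(Z_0·R_L) = √(75 × 45.2) = √3390
λ = 0.6·c/f = 0.0963 m, so l = λ/4 = 0.0241 m

Z_qwt ≈ 58.2 Ω; length ≈ 2.41 cm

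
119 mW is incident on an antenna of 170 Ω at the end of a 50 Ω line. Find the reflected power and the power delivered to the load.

P_reflected ≈ 35.4 mW; P_delivered ≈ 83.6 mW

Γ = (170 − 50)/(170 + 50) = 0.545
|Γ|² = 0.298
P_refl = |Γ|²·P_inc = 35.4 mW, P_del = (1 − |Γ|²)·P_inc = 83.6 mW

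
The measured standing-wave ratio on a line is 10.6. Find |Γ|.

|Γ| = (S − 1)/(S + 1) = (10.6 − 1)/(10.6 + 1) = 9.6/11.6

|Γ| ≈ 0.828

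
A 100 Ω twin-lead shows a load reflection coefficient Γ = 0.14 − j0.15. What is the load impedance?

Z_L ≈ 126 − j39.4 Ω

Z_L = Z_0·(1 + Γ)/(1 − Γ) = 100·(1.14 − j0.15)/(0.86 + j0.15)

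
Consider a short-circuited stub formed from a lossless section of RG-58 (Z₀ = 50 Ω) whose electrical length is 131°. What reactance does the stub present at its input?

tan(βl) = -1.15
For a short-circuited stub, Z_in = jZ_0·tan(βl)

X_in ≈ -57.5 Ω (capacitive)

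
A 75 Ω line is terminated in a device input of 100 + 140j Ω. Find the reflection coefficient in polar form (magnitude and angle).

Γ = (Z_L − Z_0)/(Z_L + Z_0) = (25 + j140)/(175 + j140)
|Γ| = 142/224 = 0.635

Γ ≈ 0.635 ∠ 41.2°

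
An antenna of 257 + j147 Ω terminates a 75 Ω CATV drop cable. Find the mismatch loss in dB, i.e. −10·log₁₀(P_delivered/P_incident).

mismatch loss ≈ 2.33 dB

Γ = (182 + j147)/(332 + j147), |Γ| = 0.644
|Γ|² = 0.415, so P_del/P_inc = 1 − |Γ|² = 0.585
ML = −10·log₁₀(1 − |Γ|²)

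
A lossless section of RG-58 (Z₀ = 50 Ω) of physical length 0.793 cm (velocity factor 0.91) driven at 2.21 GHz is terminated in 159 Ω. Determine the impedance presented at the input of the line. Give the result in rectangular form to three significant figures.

Z_in ≈ 66.1 − j68.4 Ω

λ = v/f = 0.91·c / 2.21 GHz = 0.124 m
βl = 2π·l/λ = 2π × 0.0642 = 23.1°
tan(βl) = tan(23.1°) = 0.427
Z_in = Z_0·(Z_L + jZ_0·tanβl)/(Z_0 + jZ_L·tanβl)
     = 50·(159 + j21.3)/(50 + j67.9)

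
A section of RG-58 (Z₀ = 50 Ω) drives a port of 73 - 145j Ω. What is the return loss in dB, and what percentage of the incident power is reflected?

RL ≈ 2.25 dB; 59.6% of incident power reflected

Γ = (23 − j145)/(123 − j145), |Γ| = 0.772
RL = −20·log₁₀(0.772) = 2.25 dB
P_refl/P_inc = |Γ|² = 0.596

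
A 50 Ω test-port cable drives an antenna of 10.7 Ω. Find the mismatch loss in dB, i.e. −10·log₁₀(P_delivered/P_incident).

mismatch loss ≈ 2.36 dB

Γ = (10.7 − 50)/(10.7 + 50) = -0.647
|Γ|² = 0.419, so P_del/P_inc = 1 − |Γ|² = 0.581
ML = −10·log₁₀(1 − |Γ|²)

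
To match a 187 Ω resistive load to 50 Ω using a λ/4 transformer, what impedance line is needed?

Z_qwt = √(Z_0·R_L) = √(50 × 187) = √9350

Z_qwt ≈ 96.7 Ω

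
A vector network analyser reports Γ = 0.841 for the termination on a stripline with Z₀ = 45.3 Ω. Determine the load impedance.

Z_L ≈ 525 Ω

Z_L = Z_0·(1 + Γ)/(1 − Γ) = 45.3·(1.84)/(0.159)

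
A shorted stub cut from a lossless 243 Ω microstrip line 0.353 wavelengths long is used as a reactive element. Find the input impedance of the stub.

Z_in ≈ −j322 Ω

βl = 2π × 0.353 = 127°
tan(βl) = -1.32
For a shorted stub, Z_in = jZ_0·tan(βl)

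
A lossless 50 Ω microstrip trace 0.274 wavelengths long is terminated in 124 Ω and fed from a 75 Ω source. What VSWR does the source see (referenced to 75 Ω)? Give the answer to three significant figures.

βl = 2π × 0.274 = 98.6°
tan(βl) = -6.58
Z_in = Z_0·(Z_L + jZ_0·tanβl)/(Z_0 + jZ_L·tanβl) = 20.5 + j6.34 Ω
Γ_s = (Z_in − Z_s)/(Z_in + Z_s) = (-54.5 + j6.34)/(95.5 + j6.34), |Γ_s| = 0.572
VSWR = (1 + |Γ_s|)/(1 − |Γ_s|)

VSWR ≈ 3.68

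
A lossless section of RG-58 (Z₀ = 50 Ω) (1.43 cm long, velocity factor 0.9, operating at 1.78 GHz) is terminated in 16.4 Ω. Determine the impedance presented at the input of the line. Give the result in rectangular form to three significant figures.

Z_in ≈ 22.7 + j28.6 Ω

λ = v/f = 0.9·c / 1.78 GHz = 0.152 m
βl = 2π·l/λ = 2π × 0.0943 = 33.9°
tan(βl) = tan(33.9°) = 0.673
Z_in = Z_0·(Z_L + jZ_0·tanβl)/(Z_0 + jZ_L·tanβl)
     = 50·(16.4 + j33.6)/(50 + j11)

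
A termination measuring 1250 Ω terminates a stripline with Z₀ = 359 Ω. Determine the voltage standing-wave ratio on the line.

VSWR ≈ 3.48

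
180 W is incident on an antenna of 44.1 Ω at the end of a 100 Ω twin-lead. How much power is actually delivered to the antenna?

P_delivered ≈ 153 W

Γ = (44.1 − 100)/(44.1 + 100) = -0.388
|Γ|² = 0.15
P_refl = |Γ|²·P_inc = 27.1 W, P_del = (1 − |Γ|²)·P_inc = 153 W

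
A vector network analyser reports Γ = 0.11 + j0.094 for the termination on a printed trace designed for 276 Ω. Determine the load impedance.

Z_L ≈ 337 + j64.8 Ω

Z_L = Z_0·(1 + Γ)/(1 − Γ) = 276·(1.11 + j0.094)/(0.89 − j0.094)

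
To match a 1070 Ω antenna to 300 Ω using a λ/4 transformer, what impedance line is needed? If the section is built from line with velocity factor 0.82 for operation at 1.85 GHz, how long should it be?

Z_qwt = √(Z_0·R_L) = √(300 × 1070) = √321000
λ = 0.82·c/f = 0.133 m, so l = λ/4 = 0.0332 m

Z_qwt ≈ 567 Ω; length ≈ 3.32 cm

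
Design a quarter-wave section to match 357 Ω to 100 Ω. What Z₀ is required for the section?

Z_qwt = √(Z_0·R_L) = √(100 × 357) = √35700

Z_qwt ≈ 189 Ω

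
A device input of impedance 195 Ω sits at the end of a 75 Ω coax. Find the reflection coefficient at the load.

Γ = (Z_L − Z_0)/(Z_L + Z_0) = (195 − 75)/(195 + 75) = 120/270

Γ = 0.444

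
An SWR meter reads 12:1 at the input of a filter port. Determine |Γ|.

|Γ| ≈ 0.846

|Γ| = (S − 1)/(S + 1) = (12 − 1)/(12 + 1) = 11/13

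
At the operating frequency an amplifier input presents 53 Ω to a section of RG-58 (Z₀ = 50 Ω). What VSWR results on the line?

VSWR ≈ 1.06

Γ = (53 − 50)/(53 + 50) = 0.0291
VSWR = (1 + 0.0291)/(1 − 0.0291)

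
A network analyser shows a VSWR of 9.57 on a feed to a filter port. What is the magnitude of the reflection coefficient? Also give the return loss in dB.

|Γ| ≈ 0.811; return loss ≈ 1.82 dB

|Γ| = (S − 1)/(S + 1) = (9.57 − 1)/(9.57 + 1) = 8.57/10.6
RL = −20·log₁₀|Γ| = −20·log₁₀(0.811)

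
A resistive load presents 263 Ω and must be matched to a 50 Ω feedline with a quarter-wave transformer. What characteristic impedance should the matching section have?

Z_qwt ≈ 115 Ω

Z_qwt = √(Z_0·R_L) = √(50 × 263) = √13150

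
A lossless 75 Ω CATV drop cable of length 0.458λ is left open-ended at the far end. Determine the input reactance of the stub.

X_in ≈ 278 Ω (inductive)

βl = 2π × 0.458 = 165°
tan(βl) = -0.27
For an open-ended stub, Z_in = −jZ_0·cot(βl) = −jZ_0/tan(βl)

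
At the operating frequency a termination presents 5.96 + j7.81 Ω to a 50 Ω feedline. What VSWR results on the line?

VSWR ≈ 8.6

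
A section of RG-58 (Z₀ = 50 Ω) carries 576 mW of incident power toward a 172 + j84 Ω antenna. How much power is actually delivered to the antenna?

|Γ| = |(122 + j84)/(222 + j84)| = 0.624
|Γ|² = 0.389
P_refl = |Γ|²·P_inc = 224 mW, P_del = (1 − |Γ|²)·P_inc = 352 mW

P_delivered ≈ 352 mW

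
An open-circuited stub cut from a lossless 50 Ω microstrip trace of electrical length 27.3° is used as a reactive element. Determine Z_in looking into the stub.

Z_in ≈ −j96.9 Ω

tan(βl) = 0.516
For an open-circuited stub, Z_in = −jZ_0·cot(βl) = −jZ_0/tan(βl)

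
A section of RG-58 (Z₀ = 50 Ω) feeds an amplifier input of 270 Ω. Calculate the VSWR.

Γ = (270 − 50)/(270 + 50) = 0.688
VSWR = (1 + 0.688)/(1 − 0.688)

VSWR ≈ 5.4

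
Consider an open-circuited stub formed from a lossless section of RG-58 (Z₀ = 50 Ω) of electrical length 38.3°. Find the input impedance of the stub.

tan(βl) = 0.79
For an open-circuited stub, Z_in = −jZ_0·cot(βl) = −jZ_0/tan(βl)

Z_in ≈ −j63.3 Ω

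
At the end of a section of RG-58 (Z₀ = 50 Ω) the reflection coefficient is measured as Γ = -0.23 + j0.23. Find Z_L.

Z_L ≈ 28.6 + j14.7 Ω

Z_L = Z_0·(1 + Γ)/(1 − Γ) = 50·(0.77 + j0.23)/(1.23 − j0.23)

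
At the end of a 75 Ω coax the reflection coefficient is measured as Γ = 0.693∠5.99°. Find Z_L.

Z_L ≈ 383 + j107 Ω

Z_L = Z_0·(1 + Γ)/(1 − Γ) = 75·(1.69 + j0.0723)/(0.311 − j0.0723)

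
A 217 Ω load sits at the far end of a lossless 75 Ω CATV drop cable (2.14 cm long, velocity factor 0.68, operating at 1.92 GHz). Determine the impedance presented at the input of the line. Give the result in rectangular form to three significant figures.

Z_in ≈ 28.2 − j20.6 Ω

λ = v/f = 0.68·c / 1.92 GHz = 0.106 m
βl = 2π·l/λ = 2π × 0.201 = 72.5°
tan(βl) = tan(72.5°) = 3.17
Z_in = Z_0·(Z_L + jZ_0·tanβl)/(Z_0 + jZ_L·tanβl)
     = 75·(217 + j238)/(75 + j689)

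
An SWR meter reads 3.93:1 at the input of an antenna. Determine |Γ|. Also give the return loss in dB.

|Γ| = (S − 1)/(S + 1) = (3.93 − 1)/(3.93 + 1) = 2.93/4.93
RL = −20·log₁₀|Γ| = −20·log₁₀(0.594)

|Γ| ≈ 0.594; return loss ≈ 4.52 dB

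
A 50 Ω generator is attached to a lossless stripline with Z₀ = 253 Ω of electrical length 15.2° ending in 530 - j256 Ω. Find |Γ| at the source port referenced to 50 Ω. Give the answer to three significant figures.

|Γ| ≈ 0.836

tan(βl) = 0.272
Z_in = Z_0·(Z_L + jZ_0·tanβl)/(Z_0 + jZ_L·tanβl) = 292 − j277 Ω
Γ_s = (Z_in − Z_s)/(Z_in + Z_s) = (242 − j277)/(342 − j277), |Γ_s| = 0.836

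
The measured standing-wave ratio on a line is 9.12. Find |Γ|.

|Γ| ≈ 0.802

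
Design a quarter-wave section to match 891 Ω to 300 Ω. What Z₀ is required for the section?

Z_qwt = √(Z_0·R_L) = √(300 × 891) = √267300

Z_qwt ≈ 517 Ω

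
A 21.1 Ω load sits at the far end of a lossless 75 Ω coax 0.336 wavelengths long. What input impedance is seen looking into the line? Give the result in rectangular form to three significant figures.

βl = 2π × 0.336 = 121°
tan(βl) = tan(121°) = -1.67
Z_in = Z_0·(Z_L + jZ_0·tanβl)/(Z_0 + jZ_L·tanβl)
     = 75·(21.1 − j125)/(75 − j35.2)

Z_in ≈ 65.4 − j94.4 Ω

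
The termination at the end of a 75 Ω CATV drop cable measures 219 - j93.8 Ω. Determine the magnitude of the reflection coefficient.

|Γ| ≈ 0.557

Γ = (Z_L − Z_0)/(Z_L + Z_0) = (144 − j93.8)/(294 − j93.8)
|Γ| = 172/309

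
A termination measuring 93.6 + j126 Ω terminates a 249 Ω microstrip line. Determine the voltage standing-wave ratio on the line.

Γ = (Z_L − Z_0)/(Z_L + Z_0) = (-155.4 + j126)/(342.6 + j126)
|Γ| = 200/365 = 0.548
VSWR = (1 + |Γ|)/(1 − |Γ|) = 1.55/0.452

VSWR ≈ 3.43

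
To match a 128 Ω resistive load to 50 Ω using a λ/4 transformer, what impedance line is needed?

Z_qwt = √(Z_0·R_L) = √(50 × 128) = √6400

Z_qwt ≈ 80 Ω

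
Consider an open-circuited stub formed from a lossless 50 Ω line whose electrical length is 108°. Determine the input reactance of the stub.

tan(βl) = -3.08
For an open-circuited stub, Z_in = −jZ_0·cot(βl) = −jZ_0/tan(βl)

X_in ≈ 16.2 Ω (inductive)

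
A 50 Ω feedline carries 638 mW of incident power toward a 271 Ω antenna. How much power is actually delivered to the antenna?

P_delivered ≈ 336 mW

Γ = (271 − 50)/(271 + 50) = 0.688
|Γ|² = 0.474
P_refl = |Γ|²·P_inc = 302 mW, P_del = (1 − |Γ|²)·P_inc = 336 mW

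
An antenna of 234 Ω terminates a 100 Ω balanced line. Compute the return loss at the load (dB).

Γ = (234 − 100)/(234 + 100) = 0.401
RL = −20·log₁₀|Γ| = −20·log₁₀(0.401)

RL ≈ 7.93 dB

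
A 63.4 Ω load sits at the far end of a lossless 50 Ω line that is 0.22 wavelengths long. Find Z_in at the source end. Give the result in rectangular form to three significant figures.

Z_in ≈ 40 − j3.53 Ω

βl = 2π × 0.22 = 79.2°
tan(βl) = tan(79.2°) = 5.24
Z_in = Z_0·(Z_L + jZ_0·tanβl)/(Z_0 + jZ_L·tanβl)
     = 50·(63.4 + j262)/(50 + j332)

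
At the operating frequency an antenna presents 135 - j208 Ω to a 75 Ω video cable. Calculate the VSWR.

VSWR ≈ 6.47

Γ = (Z_L − Z_0)/(Z_L + Z_0) = (60 − j208)/(210 − j208)
|Γ| = 216/296 = 0.732
VSWR = (1 + |Γ|)/(1 − |Γ|) = 1.73/0.268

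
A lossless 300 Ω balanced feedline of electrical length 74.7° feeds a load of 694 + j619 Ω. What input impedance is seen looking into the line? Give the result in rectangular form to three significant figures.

Z_in ≈ 87.2 − j150 Ω

tan(βl) = tan(74.7°) = 3.66
Z_in = Z_0·(Z_L + jZ_0·tanβl)/(Z_0 + jZ_L·tanβl)
     = 300·(694 + j1720)/(-1960 + j2540)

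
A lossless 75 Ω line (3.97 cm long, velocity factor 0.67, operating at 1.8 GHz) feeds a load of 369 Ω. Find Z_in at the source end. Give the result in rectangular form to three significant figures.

λ = v/f = 0.67·c / 1.8 GHz = 0.112 m
βl = 2π·l/λ = 2π × 0.356 = 128°
tan(βl) = tan(128°) = -1.28
Z_in = Z_0·(Z_L + jZ_0·tanβl)/(Z_0 + jZ_L·tanβl)
     = 75·(369 − j96)/(75 − j473)

Z_in ≈ 23.9 + j54.8 Ω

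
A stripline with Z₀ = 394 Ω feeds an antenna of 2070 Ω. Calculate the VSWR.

For a purely resistive load, VSWR = R_L/Z_0 or Z_0/R_L (whichever > 1) = 2070/394

VSWR ≈ 5.25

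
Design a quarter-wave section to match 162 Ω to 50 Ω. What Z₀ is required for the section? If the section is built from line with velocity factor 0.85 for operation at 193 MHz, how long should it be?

Z_qwt = √(Z_0·R_L) = √(50 × 162) = √8100
λ = 0.85·c/f = 1.32 m, so l = λ/4 = 0.33 m

Z_qwt ≈ 90 Ω; length ≈ 33 cm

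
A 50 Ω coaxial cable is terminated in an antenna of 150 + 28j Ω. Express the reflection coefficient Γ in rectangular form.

Γ ≈ 0.51 + j0.0687

Γ = (Z_L − Z_0)/(Z_L + Z_0) = (100 + j28)/(200 + j28)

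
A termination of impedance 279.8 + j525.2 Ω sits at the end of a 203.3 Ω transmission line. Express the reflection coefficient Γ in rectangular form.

Γ = (Z_L − Z_0)/(Z_L + Z_0) = (76.5 + j525.2)/(483.1 + j525.2)

Γ ≈ 0.614 + j0.419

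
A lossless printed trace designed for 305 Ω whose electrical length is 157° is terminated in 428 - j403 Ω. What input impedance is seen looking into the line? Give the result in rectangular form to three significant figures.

tan(βl) = tan(157°) = -0.424
Z_in = Z_0·(Z_L + jZ_0·tanβl)/(Z_0 + jZ_L·tanβl)
     = 305·(428 − j532)/(134 − j182)

Z_in ≈ 922 + j38.6 Ω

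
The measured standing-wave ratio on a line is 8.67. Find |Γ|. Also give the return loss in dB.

|Γ| ≈ 0.793; return loss ≈ 2.01 dB

|Γ| = (S − 1)/(S + 1) = (8.67 − 1)/(8.67 + 1) = 7.67/9.67
RL = −20·log₁₀|Γ| = −20·log₁₀(0.793)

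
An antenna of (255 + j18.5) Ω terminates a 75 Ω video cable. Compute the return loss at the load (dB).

Γ = (180 + j18.5)/(330 + j18.5), |Γ| = 0.547
RL = −20·log₁₀|Γ| = −20·log₁₀(0.547)

RL ≈ 5.23 dB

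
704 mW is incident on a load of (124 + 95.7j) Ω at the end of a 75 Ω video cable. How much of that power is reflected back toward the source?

P_reflected ≈ 167 mW

|Γ| = |(49 + j95.7)/(199 + j95.7)| = 0.487
|Γ|² = 0.237
P_refl = |Γ|²·P_inc = 167 mW, P_del = (1 − |Γ|²)·P_inc = 537 mW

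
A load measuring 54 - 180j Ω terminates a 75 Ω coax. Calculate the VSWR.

Γ = (Z_L − Z_0)/(Z_L + Z_0) = (-21 − j180)/(129 − j180)
|Γ| = 181/221 = 0.818
VSWR = (1 + |Γ|)/(1 − |Γ|) = 1.82/0.182

VSWR ≈ 10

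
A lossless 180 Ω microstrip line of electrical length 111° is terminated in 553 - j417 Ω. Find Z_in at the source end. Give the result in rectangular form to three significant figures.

tan(βl) = tan(111°) = -2.61
Z_in = Z_0·(Z_L + jZ_0·tanβl)/(Z_0 + jZ_L·tanβl)
     = 180·(553 − j886)/(-906 − j1440)

Z_in ≈ 48.2 + j99.4 Ω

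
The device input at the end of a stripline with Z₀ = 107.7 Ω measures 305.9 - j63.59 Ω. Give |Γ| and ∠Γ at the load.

Γ = (Z_L − Z_0)/(Z_L + Z_0) = (198.2 − j63.59)/(413.6 − j63.59)
|Γ| = 208/418 = 0.497

Γ ≈ 0.497 ∠ -9.05°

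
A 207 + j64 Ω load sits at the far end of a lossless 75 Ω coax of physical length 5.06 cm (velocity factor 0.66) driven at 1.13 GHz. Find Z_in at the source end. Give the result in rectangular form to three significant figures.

λ = v/f = 0.66·c / 1.13 GHz = 0.175 m
βl = 2π·l/λ = 2π × 0.289 = 104°
tan(βl) = tan(104°) = -4.02
Z_in = Z_0·(Z_L + jZ_0·tanβl)/(Z_0 + jZ_L·tanβl)
     = 75·(207 − j238)/(332 − j833)

Z_in ≈ 24.9 + j8.71 Ω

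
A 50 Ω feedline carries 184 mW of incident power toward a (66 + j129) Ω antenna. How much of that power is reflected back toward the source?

P_reflected ≈ 103 mW

|Γ| = |(16 + j129)/(116 + j129)| = 0.749
|Γ|² = 0.561
P_refl = |Γ|²·P_inc = 103 mW, P_del = (1 − |Γ|²)·P_inc = 80.7 mW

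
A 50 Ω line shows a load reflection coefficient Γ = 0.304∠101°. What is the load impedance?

Z_L ≈ 37.6 + j24.7 Ω

Z_L = Z_0·(1 + Γ)/(1 − Γ) = 50·(0.942 + j0.298)/(1.06 − j0.298)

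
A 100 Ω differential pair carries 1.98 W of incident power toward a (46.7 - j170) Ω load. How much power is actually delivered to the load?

P_delivered ≈ 0.734 W

|Γ| = |(-53.3 − j170)/(146.7 − j170)| = 0.793
|Γ|² = 0.63
P_refl = |Γ|²·P_inc = 1.25 W, P_del = (1 − |Γ|²)·P_inc = 0.734 W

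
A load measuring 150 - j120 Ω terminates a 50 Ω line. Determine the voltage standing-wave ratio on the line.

VSWR ≈ 5.06

Γ = (Z_L − Z_0)/(Z_L + Z_0) = (100 − j120)/(200 − j120)
|Γ| = 156/233 = 0.67
VSWR = (1 + |Γ|)/(1 − |Γ|) = 1.67/0.33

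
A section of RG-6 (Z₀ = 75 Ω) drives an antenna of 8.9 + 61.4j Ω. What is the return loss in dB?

RL ≈ 1.23 dB

Γ = (-66.1 + j61.4)/(83.9 + j61.4), |Γ| = 0.868
RL = −20·log₁₀|Γ| = −20·log₁₀(0.868)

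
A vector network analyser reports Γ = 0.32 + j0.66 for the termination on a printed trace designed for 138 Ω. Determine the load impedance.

Z_L = Z_0·(1 + Γ)/(1 − Γ) = 138·(1.32 + j0.66)/(0.68 − j0.66)

Z_L ≈ 71 + j203 Ω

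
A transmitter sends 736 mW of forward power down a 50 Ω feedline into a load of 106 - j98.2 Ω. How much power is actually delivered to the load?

|Γ| = |(56 − j98.2)/(156 − j98.2)| = 0.613
|Γ|² = 0.376
P_refl = |Γ|²·P_inc = 277 mW, P_del = (1 − |Γ|²)·P_inc = 459 mW

P_delivered ≈ 459 mW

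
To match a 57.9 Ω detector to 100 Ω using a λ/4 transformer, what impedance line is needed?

Z_qwt = √(Z_0·R_L) = √(100 × 57.9) = √5790

Z_qwt ≈ 76.1 Ω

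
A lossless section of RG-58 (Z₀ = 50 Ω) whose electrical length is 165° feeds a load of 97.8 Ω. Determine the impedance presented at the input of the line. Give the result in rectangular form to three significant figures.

Z_in ≈ 82.2 + j29.7 Ω

tan(βl) = tan(165°) = -0.268
Z_in = Z_0·(Z_L + jZ_0·tanβl)/(Z_0 + jZ_L·tanβl)
     = 50·(97.8 − j13.4)/(50 − j26.2)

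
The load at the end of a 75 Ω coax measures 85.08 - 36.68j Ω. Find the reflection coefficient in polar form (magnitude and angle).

Γ = (Z_L − Z_0)/(Z_L + Z_0) = (10.08 − j36.68)/(160.1 − j36.68)
|Γ| = 38/164 = 0.232

Γ ≈ 0.232 ∠ -61.7°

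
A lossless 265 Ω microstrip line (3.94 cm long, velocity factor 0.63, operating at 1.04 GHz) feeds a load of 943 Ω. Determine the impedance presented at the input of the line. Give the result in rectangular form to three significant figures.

Z_in ≈ 77.5 − j51.5 Ω

λ = v/f = 0.63·c / 1.04 GHz = 0.182 m
βl = 2π·l/λ = 2π × 0.217 = 78°
tan(βl) = tan(78°) = 4.72
Z_in = Z_0·(Z_L + jZ_0·tanβl)/(Z_0 + jZ_L·tanβl)
     = 265·(943 + j1250)/(265 + j4460)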